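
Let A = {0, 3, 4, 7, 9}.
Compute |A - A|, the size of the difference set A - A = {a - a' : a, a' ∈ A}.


A - A = {a - a' : a, a' ∈ A}; |A| = 5.
Bounds: 2|A|-1 ≤ |A - A| ≤ |A|² - |A| + 1, i.e. 9 ≤ |A - A| ≤ 21.
Note: 0 ∈ A - A always (from a - a). The set is symmetric: if d ∈ A - A then -d ∈ A - A.
Enumerate nonzero differences d = a - a' with a > a' (then include -d):
Positive differences: {1, 2, 3, 4, 5, 6, 7, 9}
Full difference set: {0} ∪ (positive diffs) ∪ (negative diffs).
|A - A| = 1 + 2·8 = 17 (matches direct enumeration: 17).

|A - A| = 17


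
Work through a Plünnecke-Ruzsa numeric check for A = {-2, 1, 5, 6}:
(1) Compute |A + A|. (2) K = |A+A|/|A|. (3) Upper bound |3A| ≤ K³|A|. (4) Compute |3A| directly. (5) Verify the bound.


|A| = 4.
Step 1: Compute A + A by enumerating all 16 pairs.
A + A = {-4, -1, 2, 3, 4, 6, 7, 10, 11, 12}, so |A + A| = 10.
Step 2: Doubling constant K = |A + A|/|A| = 10/4 = 10/4 ≈ 2.5000.
Step 3: Plünnecke-Ruzsa gives |3A| ≤ K³·|A| = (2.5000)³ · 4 ≈ 62.5000.
Step 4: Compute 3A = A + A + A directly by enumerating all triples (a,b,c) ∈ A³; |3A| = 19.
Step 5: Check 19 ≤ 62.5000? Yes ✓.

K = 10/4, Plünnecke-Ruzsa bound K³|A| ≈ 62.5000, |3A| = 19, inequality holds.


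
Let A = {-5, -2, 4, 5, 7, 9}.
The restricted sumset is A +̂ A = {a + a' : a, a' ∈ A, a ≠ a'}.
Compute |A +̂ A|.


Restricted sumset: A +̂ A = {a + a' : a ∈ A, a' ∈ A, a ≠ a'}.
Equivalently, take A + A and drop any sum 2a that is achievable ONLY as a + a for a ∈ A (i.e. sums representable only with equal summands).
Enumerate pairs (a, a') with a < a' (symmetric, so each unordered pair gives one sum; this covers all a ≠ a'):
  -5 + -2 = -7
  -5 + 4 = -1
  -5 + 5 = 0
  -5 + 7 = 2
  -5 + 9 = 4
  -2 + 4 = 2
  -2 + 5 = 3
  -2 + 7 = 5
  -2 + 9 = 7
  4 + 5 = 9
  4 + 7 = 11
  4 + 9 = 13
  5 + 7 = 12
  5 + 9 = 14
  7 + 9 = 16
Collected distinct sums: {-7, -1, 0, 2, 3, 4, 5, 7, 9, 11, 12, 13, 14, 16}
|A +̂ A| = 14
(Reference bound: |A +̂ A| ≥ 2|A| - 3 for |A| ≥ 2, with |A| = 6 giving ≥ 9.)

|A +̂ A| = 14


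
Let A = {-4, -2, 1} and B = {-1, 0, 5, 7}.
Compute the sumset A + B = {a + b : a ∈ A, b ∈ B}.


A + B = {a + b : a ∈ A, b ∈ B}.
Enumerate all |A|·|B| = 3·4 = 12 pairs (a, b) and collect distinct sums.
a = -4: -4+-1=-5, -4+0=-4, -4+5=1, -4+7=3
a = -2: -2+-1=-3, -2+0=-2, -2+5=3, -2+7=5
a = 1: 1+-1=0, 1+0=1, 1+5=6, 1+7=8
Collecting distinct sums: A + B = {-5, -4, -3, -2, 0, 1, 3, 5, 6, 8}
|A + B| = 10

A + B = {-5, -4, -3, -2, 0, 1, 3, 5, 6, 8}


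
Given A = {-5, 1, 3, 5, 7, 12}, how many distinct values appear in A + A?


A + A = {a + a' : a, a' ∈ A}; |A| = 6.
General bounds: 2|A| - 1 ≤ |A + A| ≤ |A|(|A|+1)/2, i.e. 11 ≤ |A + A| ≤ 21.
Lower bound 2|A|-1 is attained iff A is an arithmetic progression.
Enumerate sums a + a' for a ≤ a' (symmetric, so this suffices):
a = -5: -5+-5=-10, -5+1=-4, -5+3=-2, -5+5=0, -5+7=2, -5+12=7
a = 1: 1+1=2, 1+3=4, 1+5=6, 1+7=8, 1+12=13
a = 3: 3+3=6, 3+5=8, 3+7=10, 3+12=15
a = 5: 5+5=10, 5+7=12, 5+12=17
a = 7: 7+7=14, 7+12=19
a = 12: 12+12=24
Distinct sums: {-10, -4, -2, 0, 2, 4, 6, 7, 8, 10, 12, 13, 14, 15, 17, 19, 24}
|A + A| = 17

|A + A| = 17


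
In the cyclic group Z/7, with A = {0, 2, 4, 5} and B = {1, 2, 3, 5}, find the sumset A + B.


Work in Z/7Z: reduce every sum a + b modulo 7.
Enumerate all 16 pairs:
a = 0: 0+1=1, 0+2=2, 0+3=3, 0+5=5
a = 2: 2+1=3, 2+2=4, 2+3=5, 2+5=0
a = 4: 4+1=5, 4+2=6, 4+3=0, 4+5=2
a = 5: 5+1=6, 5+2=0, 5+3=1, 5+5=3
Distinct residues collected: {0, 1, 2, 3, 4, 5, 6}
|A + B| = 7 (out of 7 total residues).

A + B = {0, 1, 2, 3, 4, 5, 6}


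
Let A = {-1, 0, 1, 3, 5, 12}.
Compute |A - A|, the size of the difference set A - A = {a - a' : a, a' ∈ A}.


A - A = {a - a' : a, a' ∈ A}; |A| = 6.
Bounds: 2|A|-1 ≤ |A - A| ≤ |A|² - |A| + 1, i.e. 11 ≤ |A - A| ≤ 31.
Note: 0 ∈ A - A always (from a - a). The set is symmetric: if d ∈ A - A then -d ∈ A - A.
Enumerate nonzero differences d = a - a' with a > a' (then include -d):
Positive differences: {1, 2, 3, 4, 5, 6, 7, 9, 11, 12, 13}
Full difference set: {0} ∪ (positive diffs) ∪ (negative diffs).
|A - A| = 1 + 2·11 = 23 (matches direct enumeration: 23).

|A - A| = 23


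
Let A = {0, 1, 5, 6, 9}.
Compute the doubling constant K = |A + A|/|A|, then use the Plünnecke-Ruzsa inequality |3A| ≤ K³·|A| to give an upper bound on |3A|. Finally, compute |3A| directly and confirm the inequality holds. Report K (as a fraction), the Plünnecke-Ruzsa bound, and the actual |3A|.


|A| = 5.
Step 1: Compute A + A by enumerating all 25 pairs.
A + A = {0, 1, 2, 5, 6, 7, 9, 10, 11, 12, 14, 15, 18}, so |A + A| = 13.
Step 2: Doubling constant K = |A + A|/|A| = 13/5 = 13/5 ≈ 2.6000.
Step 3: Plünnecke-Ruzsa gives |3A| ≤ K³·|A| = (2.6000)³ · 5 ≈ 87.8800.
Step 4: Compute 3A = A + A + A directly by enumerating all triples (a,b,c) ∈ A³; |3A| = 24.
Step 5: Check 24 ≤ 87.8800? Yes ✓.

K = 13/5, Plünnecke-Ruzsa bound K³|A| ≈ 87.8800, |3A| = 24, inequality holds.


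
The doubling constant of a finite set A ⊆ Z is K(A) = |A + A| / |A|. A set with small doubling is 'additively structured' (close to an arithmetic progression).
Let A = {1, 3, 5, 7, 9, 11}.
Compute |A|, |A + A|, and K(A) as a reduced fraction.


|A| = 6.
Compute A + A by enumerating all 36 pairs.
A + A = {2, 4, 6, 8, 10, 12, 14, 16, 18, 20, 22}, so |A + A| = 11.
K = |A + A| / |A| = 11/6 (already in lowest terms) ≈ 1.8333.
Reference: AP of size 6 gives K = 11/6 ≈ 1.8333; a fully generic set of size 6 gives K ≈ 3.5000.

|A| = 6, |A + A| = 11, K = 11/6.


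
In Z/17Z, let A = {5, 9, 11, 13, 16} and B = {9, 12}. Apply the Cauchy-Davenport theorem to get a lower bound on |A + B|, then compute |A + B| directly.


Cauchy-Davenport: |A + B| ≥ min(p, |A| + |B| - 1) for A, B nonempty in Z/pZ.
|A| = 5, |B| = 2, p = 17.
CD lower bound = min(17, 5 + 2 - 1) = min(17, 6) = 6.
Compute A + B mod 17 directly:
a = 5: 5+9=14, 5+12=0
a = 9: 9+9=1, 9+12=4
a = 11: 11+9=3, 11+12=6
a = 13: 13+9=5, 13+12=8
a = 16: 16+9=8, 16+12=11
A + B = {0, 1, 3, 4, 5, 6, 8, 11, 14}, so |A + B| = 9.
Verify: 9 ≥ 6? Yes ✓.

CD lower bound = 6, actual |A + B| = 9.


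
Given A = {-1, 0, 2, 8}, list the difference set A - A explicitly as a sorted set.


A - A = {a - a' : a, a' ∈ A}.
Compute a - a' for each ordered pair (a, a'):
a = -1: -1--1=0, -1-0=-1, -1-2=-3, -1-8=-9
a = 0: 0--1=1, 0-0=0, 0-2=-2, 0-8=-8
a = 2: 2--1=3, 2-0=2, 2-2=0, 2-8=-6
a = 8: 8--1=9, 8-0=8, 8-2=6, 8-8=0
Collecting distinct values (and noting 0 appears from a-a):
A - A = {-9, -8, -6, -3, -2, -1, 0, 1, 2, 3, 6, 8, 9}
|A - A| = 13

A - A = {-9, -8, -6, -3, -2, -1, 0, 1, 2, 3, 6, 8, 9}


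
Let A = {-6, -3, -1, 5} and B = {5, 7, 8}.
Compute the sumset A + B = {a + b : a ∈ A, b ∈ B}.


A + B = {a + b : a ∈ A, b ∈ B}.
Enumerate all |A|·|B| = 4·3 = 12 pairs (a, b) and collect distinct sums.
a = -6: -6+5=-1, -6+7=1, -6+8=2
a = -3: -3+5=2, -3+7=4, -3+8=5
a = -1: -1+5=4, -1+7=6, -1+8=7
a = 5: 5+5=10, 5+7=12, 5+8=13
Collecting distinct sums: A + B = {-1, 1, 2, 4, 5, 6, 7, 10, 12, 13}
|A + B| = 10

A + B = {-1, 1, 2, 4, 5, 6, 7, 10, 12, 13}


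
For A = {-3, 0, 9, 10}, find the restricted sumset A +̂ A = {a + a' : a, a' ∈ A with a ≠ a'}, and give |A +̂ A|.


Restricted sumset: A +̂ A = {a + a' : a ∈ A, a' ∈ A, a ≠ a'}.
Equivalently, take A + A and drop any sum 2a that is achievable ONLY as a + a for a ∈ A (i.e. sums representable only with equal summands).
Enumerate pairs (a, a') with a < a' (symmetric, so each unordered pair gives one sum; this covers all a ≠ a'):
  -3 + 0 = -3
  -3 + 9 = 6
  -3 + 10 = 7
  0 + 9 = 9
  0 + 10 = 10
  9 + 10 = 19
Collected distinct sums: {-3, 6, 7, 9, 10, 19}
|A +̂ A| = 6
(Reference bound: |A +̂ A| ≥ 2|A| - 3 for |A| ≥ 2, with |A| = 4 giving ≥ 5.)

|A +̂ A| = 6


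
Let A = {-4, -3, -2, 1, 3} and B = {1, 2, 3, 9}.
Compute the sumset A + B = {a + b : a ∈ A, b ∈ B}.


A + B = {a + b : a ∈ A, b ∈ B}.
Enumerate all |A|·|B| = 5·4 = 20 pairs (a, b) and collect distinct sums.
a = -4: -4+1=-3, -4+2=-2, -4+3=-1, -4+9=5
a = -3: -3+1=-2, -3+2=-1, -3+3=0, -3+9=6
a = -2: -2+1=-1, -2+2=0, -2+3=1, -2+9=7
a = 1: 1+1=2, 1+2=3, 1+3=4, 1+9=10
a = 3: 3+1=4, 3+2=5, 3+3=6, 3+9=12
Collecting distinct sums: A + B = {-3, -2, -1, 0, 1, 2, 3, 4, 5, 6, 7, 10, 12}
|A + B| = 13

A + B = {-3, -2, -1, 0, 1, 2, 3, 4, 5, 6, 7, 10, 12}


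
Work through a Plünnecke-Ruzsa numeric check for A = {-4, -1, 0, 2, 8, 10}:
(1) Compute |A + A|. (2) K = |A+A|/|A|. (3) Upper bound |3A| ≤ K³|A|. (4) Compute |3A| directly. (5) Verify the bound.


|A| = 6.
Step 1: Compute A + A by enumerating all 36 pairs.
A + A = {-8, -5, -4, -2, -1, 0, 1, 2, 4, 6, 7, 8, 9, 10, 12, 16, 18, 20}, so |A + A| = 18.
Step 2: Doubling constant K = |A + A|/|A| = 18/6 = 18/6 ≈ 3.0000.
Step 3: Plünnecke-Ruzsa gives |3A| ≤ K³·|A| = (3.0000)³ · 6 ≈ 162.0000.
Step 4: Compute 3A = A + A + A directly by enumerating all triples (a,b,c) ∈ A³; |3A| = 34.
Step 5: Check 34 ≤ 162.0000? Yes ✓.

K = 18/6, Plünnecke-Ruzsa bound K³|A| ≈ 162.0000, |3A| = 34, inequality holds.


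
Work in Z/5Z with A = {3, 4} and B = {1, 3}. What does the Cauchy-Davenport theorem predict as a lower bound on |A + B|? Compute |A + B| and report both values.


Cauchy-Davenport: |A + B| ≥ min(p, |A| + |B| - 1) for A, B nonempty in Z/pZ.
|A| = 2, |B| = 2, p = 5.
CD lower bound = min(5, 2 + 2 - 1) = min(5, 3) = 3.
Compute A + B mod 5 directly:
a = 3: 3+1=4, 3+3=1
a = 4: 4+1=0, 4+3=2
A + B = {0, 1, 2, 4}, so |A + B| = 4.
Verify: 4 ≥ 3? Yes ✓.

CD lower bound = 3, actual |A + B| = 4.


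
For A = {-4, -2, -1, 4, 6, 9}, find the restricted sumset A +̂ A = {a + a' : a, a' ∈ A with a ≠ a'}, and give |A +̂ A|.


Restricted sumset: A +̂ A = {a + a' : a ∈ A, a' ∈ A, a ≠ a'}.
Equivalently, take A + A and drop any sum 2a that is achievable ONLY as a + a for a ∈ A (i.e. sums representable only with equal summands).
Enumerate pairs (a, a') with a < a' (symmetric, so each unordered pair gives one sum; this covers all a ≠ a'):
  -4 + -2 = -6
  -4 + -1 = -5
  -4 + 4 = 0
  -4 + 6 = 2
  -4 + 9 = 5
  -2 + -1 = -3
  -2 + 4 = 2
  -2 + 6 = 4
  -2 + 9 = 7
  -1 + 4 = 3
  -1 + 6 = 5
  -1 + 9 = 8
  4 + 6 = 10
  4 + 9 = 13
  6 + 9 = 15
Collected distinct sums: {-6, -5, -3, 0, 2, 3, 4, 5, 7, 8, 10, 13, 15}
|A +̂ A| = 13
(Reference bound: |A +̂ A| ≥ 2|A| - 3 for |A| ≥ 2, with |A| = 6 giving ≥ 9.)

|A +̂ A| = 13


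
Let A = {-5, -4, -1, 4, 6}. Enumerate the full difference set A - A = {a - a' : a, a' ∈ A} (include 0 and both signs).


A - A = {a - a' : a, a' ∈ A}.
Compute a - a' for each ordered pair (a, a'):
a = -5: -5--5=0, -5--4=-1, -5--1=-4, -5-4=-9, -5-6=-11
a = -4: -4--5=1, -4--4=0, -4--1=-3, -4-4=-8, -4-6=-10
a = -1: -1--5=4, -1--4=3, -1--1=0, -1-4=-5, -1-6=-7
a = 4: 4--5=9, 4--4=8, 4--1=5, 4-4=0, 4-6=-2
a = 6: 6--5=11, 6--4=10, 6--1=7, 6-4=2, 6-6=0
Collecting distinct values (and noting 0 appears from a-a):
A - A = {-11, -10, -9, -8, -7, -5, -4, -3, -2, -1, 0, 1, 2, 3, 4, 5, 7, 8, 9, 10, 11}
|A - A| = 21

A - A = {-11, -10, -9, -8, -7, -5, -4, -3, -2, -1, 0, 1, 2, 3, 4, 5, 7, 8, 9, 10, 11}


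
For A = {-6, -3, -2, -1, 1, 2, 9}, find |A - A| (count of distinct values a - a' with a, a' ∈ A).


A - A = {a - a' : a, a' ∈ A}; |A| = 7.
Bounds: 2|A|-1 ≤ |A - A| ≤ |A|² - |A| + 1, i.e. 13 ≤ |A - A| ≤ 43.
Note: 0 ∈ A - A always (from a - a). The set is symmetric: if d ∈ A - A then -d ∈ A - A.
Enumerate nonzero differences d = a - a' with a > a' (then include -d):
Positive differences: {1, 2, 3, 4, 5, 7, 8, 10, 11, 12, 15}
Full difference set: {0} ∪ (positive diffs) ∪ (negative diffs).
|A - A| = 1 + 2·11 = 23 (matches direct enumeration: 23).

|A - A| = 23


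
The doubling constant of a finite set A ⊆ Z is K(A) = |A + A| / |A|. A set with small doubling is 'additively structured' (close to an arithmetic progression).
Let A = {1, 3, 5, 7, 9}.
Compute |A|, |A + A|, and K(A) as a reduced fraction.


|A| = 5.
Compute A + A by enumerating all 25 pairs.
A + A = {2, 4, 6, 8, 10, 12, 14, 16, 18}, so |A + A| = 9.
K = |A + A| / |A| = 9/5 (already in lowest terms) ≈ 1.8000.
Reference: AP of size 5 gives K = 9/5 ≈ 1.8000; a fully generic set of size 5 gives K ≈ 3.0000.

|A| = 5, |A + A| = 9, K = 9/5.


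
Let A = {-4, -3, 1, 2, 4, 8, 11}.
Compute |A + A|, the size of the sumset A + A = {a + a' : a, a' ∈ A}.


A + A = {a + a' : a, a' ∈ A}; |A| = 7.
General bounds: 2|A| - 1 ≤ |A + A| ≤ |A|(|A|+1)/2, i.e. 13 ≤ |A + A| ≤ 28.
Lower bound 2|A|-1 is attained iff A is an arithmetic progression.
Enumerate sums a + a' for a ≤ a' (symmetric, so this suffices):
a = -4: -4+-4=-8, -4+-3=-7, -4+1=-3, -4+2=-2, -4+4=0, -4+8=4, -4+11=7
a = -3: -3+-3=-6, -3+1=-2, -3+2=-1, -3+4=1, -3+8=5, -3+11=8
a = 1: 1+1=2, 1+2=3, 1+4=5, 1+8=9, 1+11=12
a = 2: 2+2=4, 2+4=6, 2+8=10, 2+11=13
a = 4: 4+4=8, 4+8=12, 4+11=15
a = 8: 8+8=16, 8+11=19
a = 11: 11+11=22
Distinct sums: {-8, -7, -6, -3, -2, -1, 0, 1, 2, 3, 4, 5, 6, 7, 8, 9, 10, 12, 13, 15, 16, 19, 22}
|A + A| = 23

|A + A| = 23


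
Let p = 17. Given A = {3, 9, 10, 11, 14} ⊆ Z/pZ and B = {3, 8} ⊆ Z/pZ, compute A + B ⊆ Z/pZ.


Work in Z/17Z: reduce every sum a + b modulo 17.
Enumerate all 10 pairs:
a = 3: 3+3=6, 3+8=11
a = 9: 9+3=12, 9+8=0
a = 10: 10+3=13, 10+8=1
a = 11: 11+3=14, 11+8=2
a = 14: 14+3=0, 14+8=5
Distinct residues collected: {0, 1, 2, 5, 6, 11, 12, 13, 14}
|A + B| = 9 (out of 17 total residues).

A + B = {0, 1, 2, 5, 6, 11, 12, 13, 14}


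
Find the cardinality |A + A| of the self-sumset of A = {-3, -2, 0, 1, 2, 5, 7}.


A + A = {a + a' : a, a' ∈ A}; |A| = 7.
General bounds: 2|A| - 1 ≤ |A + A| ≤ |A|(|A|+1)/2, i.e. 13 ≤ |A + A| ≤ 28.
Lower bound 2|A|-1 is attained iff A is an arithmetic progression.
Enumerate sums a + a' for a ≤ a' (symmetric, so this suffices):
a = -3: -3+-3=-6, -3+-2=-5, -3+0=-3, -3+1=-2, -3+2=-1, -3+5=2, -3+7=4
a = -2: -2+-2=-4, -2+0=-2, -2+1=-1, -2+2=0, -2+5=3, -2+7=5
a = 0: 0+0=0, 0+1=1, 0+2=2, 0+5=5, 0+7=7
a = 1: 1+1=2, 1+2=3, 1+5=6, 1+7=8
a = 2: 2+2=4, 2+5=7, 2+7=9
a = 5: 5+5=10, 5+7=12
a = 7: 7+7=14
Distinct sums: {-6, -5, -4, -3, -2, -1, 0, 1, 2, 3, 4, 5, 6, 7, 8, 9, 10, 12, 14}
|A + A| = 19

|A + A| = 19


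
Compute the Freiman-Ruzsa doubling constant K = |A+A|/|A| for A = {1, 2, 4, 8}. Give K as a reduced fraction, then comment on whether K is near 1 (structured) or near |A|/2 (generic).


|A| = 4.
Compute A + A by enumerating all 16 pairs.
A + A = {2, 3, 4, 5, 6, 8, 9, 10, 12, 16}, so |A + A| = 10.
K = |A + A| / |A| = 10/4 = 5/2 ≈ 2.5000.
Reference: AP of size 4 gives K = 7/4 ≈ 1.7500; a fully generic set of size 4 gives K ≈ 2.5000.

|A| = 4, |A + A| = 10, K = 10/4 = 5/2.


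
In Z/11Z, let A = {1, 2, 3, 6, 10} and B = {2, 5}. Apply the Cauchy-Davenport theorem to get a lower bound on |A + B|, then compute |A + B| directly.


Cauchy-Davenport: |A + B| ≥ min(p, |A| + |B| - 1) for A, B nonempty in Z/pZ.
|A| = 5, |B| = 2, p = 11.
CD lower bound = min(11, 5 + 2 - 1) = min(11, 6) = 6.
Compute A + B mod 11 directly:
a = 1: 1+2=3, 1+5=6
a = 2: 2+2=4, 2+5=7
a = 3: 3+2=5, 3+5=8
a = 6: 6+2=8, 6+5=0
a = 10: 10+2=1, 10+5=4
A + B = {0, 1, 3, 4, 5, 6, 7, 8}, so |A + B| = 8.
Verify: 8 ≥ 6? Yes ✓.

CD lower bound = 6, actual |A + B| = 8.


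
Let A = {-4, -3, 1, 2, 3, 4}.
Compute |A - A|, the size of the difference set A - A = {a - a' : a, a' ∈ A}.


A - A = {a - a' : a, a' ∈ A}; |A| = 6.
Bounds: 2|A|-1 ≤ |A - A| ≤ |A|² - |A| + 1, i.e. 11 ≤ |A - A| ≤ 31.
Note: 0 ∈ A - A always (from a - a). The set is symmetric: if d ∈ A - A then -d ∈ A - A.
Enumerate nonzero differences d = a - a' with a > a' (then include -d):
Positive differences: {1, 2, 3, 4, 5, 6, 7, 8}
Full difference set: {0} ∪ (positive diffs) ∪ (negative diffs).
|A - A| = 1 + 2·8 = 17 (matches direct enumeration: 17).

|A - A| = 17


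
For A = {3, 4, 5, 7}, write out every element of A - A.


A - A = {a - a' : a, a' ∈ A}.
Compute a - a' for each ordered pair (a, a'):
a = 3: 3-3=0, 3-4=-1, 3-5=-2, 3-7=-4
a = 4: 4-3=1, 4-4=0, 4-5=-1, 4-7=-3
a = 5: 5-3=2, 5-4=1, 5-5=0, 5-7=-2
a = 7: 7-3=4, 7-4=3, 7-5=2, 7-7=0
Collecting distinct values (and noting 0 appears from a-a):
A - A = {-4, -3, -2, -1, 0, 1, 2, 3, 4}
|A - A| = 9

A - A = {-4, -3, -2, -1, 0, 1, 2, 3, 4}


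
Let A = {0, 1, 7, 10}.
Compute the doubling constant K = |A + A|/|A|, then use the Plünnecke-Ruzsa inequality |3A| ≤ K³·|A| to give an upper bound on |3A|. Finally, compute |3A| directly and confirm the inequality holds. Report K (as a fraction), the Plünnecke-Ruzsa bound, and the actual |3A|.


|A| = 4.
Step 1: Compute A + A by enumerating all 16 pairs.
A + A = {0, 1, 2, 7, 8, 10, 11, 14, 17, 20}, so |A + A| = 10.
Step 2: Doubling constant K = |A + A|/|A| = 10/4 = 10/4 ≈ 2.5000.
Step 3: Plünnecke-Ruzsa gives |3A| ≤ K³·|A| = (2.5000)³ · 4 ≈ 62.5000.
Step 4: Compute 3A = A + A + A directly by enumerating all triples (a,b,c) ∈ A³; |3A| = 19.
Step 5: Check 19 ≤ 62.5000? Yes ✓.

K = 10/4, Plünnecke-Ruzsa bound K³|A| ≈ 62.5000, |3A| = 19, inequality holds.


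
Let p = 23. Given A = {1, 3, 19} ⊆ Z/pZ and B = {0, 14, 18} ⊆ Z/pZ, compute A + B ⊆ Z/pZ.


Work in Z/23Z: reduce every sum a + b modulo 23.
Enumerate all 9 pairs:
a = 1: 1+0=1, 1+14=15, 1+18=19
a = 3: 3+0=3, 3+14=17, 3+18=21
a = 19: 19+0=19, 19+14=10, 19+18=14
Distinct residues collected: {1, 3, 10, 14, 15, 17, 19, 21}
|A + B| = 8 (out of 23 total residues).

A + B = {1, 3, 10, 14, 15, 17, 19, 21}


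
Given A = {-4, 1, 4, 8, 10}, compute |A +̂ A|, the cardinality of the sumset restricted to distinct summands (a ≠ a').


Restricted sumset: A +̂ A = {a + a' : a ∈ A, a' ∈ A, a ≠ a'}.
Equivalently, take A + A and drop any sum 2a that is achievable ONLY as a + a for a ∈ A (i.e. sums representable only with equal summands).
Enumerate pairs (a, a') with a < a' (symmetric, so each unordered pair gives one sum; this covers all a ≠ a'):
  -4 + 1 = -3
  -4 + 4 = 0
  -4 + 8 = 4
  -4 + 10 = 6
  1 + 4 = 5
  1 + 8 = 9
  1 + 10 = 11
  4 + 8 = 12
  4 + 10 = 14
  8 + 10 = 18
Collected distinct sums: {-3, 0, 4, 5, 6, 9, 11, 12, 14, 18}
|A +̂ A| = 10
(Reference bound: |A +̂ A| ≥ 2|A| - 3 for |A| ≥ 2, with |A| = 5 giving ≥ 7.)

|A +̂ A| = 10


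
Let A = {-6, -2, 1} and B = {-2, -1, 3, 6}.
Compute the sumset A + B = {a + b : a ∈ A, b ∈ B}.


A + B = {a + b : a ∈ A, b ∈ B}.
Enumerate all |A|·|B| = 3·4 = 12 pairs (a, b) and collect distinct sums.
a = -6: -6+-2=-8, -6+-1=-7, -6+3=-3, -6+6=0
a = -2: -2+-2=-4, -2+-1=-3, -2+3=1, -2+6=4
a = 1: 1+-2=-1, 1+-1=0, 1+3=4, 1+6=7
Collecting distinct sums: A + B = {-8, -7, -4, -3, -1, 0, 1, 4, 7}
|A + B| = 9

A + B = {-8, -7, -4, -3, -1, 0, 1, 4, 7}


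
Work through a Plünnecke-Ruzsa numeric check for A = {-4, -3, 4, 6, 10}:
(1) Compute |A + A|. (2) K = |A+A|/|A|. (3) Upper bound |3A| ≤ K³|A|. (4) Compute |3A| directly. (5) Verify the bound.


|A| = 5.
Step 1: Compute A + A by enumerating all 25 pairs.
A + A = {-8, -7, -6, 0, 1, 2, 3, 6, 7, 8, 10, 12, 14, 16, 20}, so |A + A| = 15.
Step 2: Doubling constant K = |A + A|/|A| = 15/5 = 15/5 ≈ 3.0000.
Step 3: Plünnecke-Ruzsa gives |3A| ≤ K³·|A| = (3.0000)³ · 5 ≈ 135.0000.
Step 4: Compute 3A = A + A + A directly by enumerating all triples (a,b,c) ∈ A³; |3A| = 30.
Step 5: Check 30 ≤ 135.0000? Yes ✓.

K = 15/5, Plünnecke-Ruzsa bound K³|A| ≈ 135.0000, |3A| = 30, inequality holds.


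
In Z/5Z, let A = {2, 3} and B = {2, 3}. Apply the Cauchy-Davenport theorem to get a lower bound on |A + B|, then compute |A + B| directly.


Cauchy-Davenport: |A + B| ≥ min(p, |A| + |B| - 1) for A, B nonempty in Z/pZ.
|A| = 2, |B| = 2, p = 5.
CD lower bound = min(5, 2 + 2 - 1) = min(5, 3) = 3.
Compute A + B mod 5 directly:
a = 2: 2+2=4, 2+3=0
a = 3: 3+2=0, 3+3=1
A + B = {0, 1, 4}, so |A + B| = 3.
Verify: 3 ≥ 3? Yes ✓.

CD lower bound = 3, actual |A + B| = 3.


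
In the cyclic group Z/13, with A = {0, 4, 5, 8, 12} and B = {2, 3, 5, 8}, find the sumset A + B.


Work in Z/13Z: reduce every sum a + b modulo 13.
Enumerate all 20 pairs:
a = 0: 0+2=2, 0+3=3, 0+5=5, 0+8=8
a = 4: 4+2=6, 4+3=7, 4+5=9, 4+8=12
a = 5: 5+2=7, 5+3=8, 5+5=10, 5+8=0
a = 8: 8+2=10, 8+3=11, 8+5=0, 8+8=3
a = 12: 12+2=1, 12+3=2, 12+5=4, 12+8=7
Distinct residues collected: {0, 1, 2, 3, 4, 5, 6, 7, 8, 9, 10, 11, 12}
|A + B| = 13 (out of 13 total residues).

A + B = {0, 1, 2, 3, 4, 5, 6, 7, 8, 9, 10, 11, 12}


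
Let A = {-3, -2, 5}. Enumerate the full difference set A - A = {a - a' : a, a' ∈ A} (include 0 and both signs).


A - A = {a - a' : a, a' ∈ A}.
Compute a - a' for each ordered pair (a, a'):
a = -3: -3--3=0, -3--2=-1, -3-5=-8
a = -2: -2--3=1, -2--2=0, -2-5=-7
a = 5: 5--3=8, 5--2=7, 5-5=0
Collecting distinct values (and noting 0 appears from a-a):
A - A = {-8, -7, -1, 0, 1, 7, 8}
|A - A| = 7

A - A = {-8, -7, -1, 0, 1, 7, 8}


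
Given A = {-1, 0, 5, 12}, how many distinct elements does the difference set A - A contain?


A - A = {a - a' : a, a' ∈ A}; |A| = 4.
Bounds: 2|A|-1 ≤ |A - A| ≤ |A|² - |A| + 1, i.e. 7 ≤ |A - A| ≤ 13.
Note: 0 ∈ A - A always (from a - a). The set is symmetric: if d ∈ A - A then -d ∈ A - A.
Enumerate nonzero differences d = a - a' with a > a' (then include -d):
Positive differences: {1, 5, 6, 7, 12, 13}
Full difference set: {0} ∪ (positive diffs) ∪ (negative diffs).
|A - A| = 1 + 2·6 = 13 (matches direct enumeration: 13).

|A - A| = 13


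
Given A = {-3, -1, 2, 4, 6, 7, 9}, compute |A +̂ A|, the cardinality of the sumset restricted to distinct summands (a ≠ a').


Restricted sumset: A +̂ A = {a + a' : a ∈ A, a' ∈ A, a ≠ a'}.
Equivalently, take A + A and drop any sum 2a that is achievable ONLY as a + a for a ∈ A (i.e. sums representable only with equal summands).
Enumerate pairs (a, a') with a < a' (symmetric, so each unordered pair gives one sum; this covers all a ≠ a'):
  -3 + -1 = -4
  -3 + 2 = -1
  -3 + 4 = 1
  -3 + 6 = 3
  -3 + 7 = 4
  -3 + 9 = 6
  -1 + 2 = 1
  -1 + 4 = 3
  -1 + 6 = 5
  -1 + 7 = 6
  -1 + 9 = 8
  2 + 4 = 6
  2 + 6 = 8
  2 + 7 = 9
  2 + 9 = 11
  4 + 6 = 10
  4 + 7 = 11
  4 + 9 = 13
  6 + 7 = 13
  6 + 9 = 15
  7 + 9 = 16
Collected distinct sums: {-4, -1, 1, 3, 4, 5, 6, 8, 9, 10, 11, 13, 15, 16}
|A +̂ A| = 14
(Reference bound: |A +̂ A| ≥ 2|A| - 3 for |A| ≥ 2, with |A| = 7 giving ≥ 11.)

|A +̂ A| = 14


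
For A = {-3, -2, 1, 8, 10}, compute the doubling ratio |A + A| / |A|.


|A| = 5.
Compute A + A by enumerating all 25 pairs.
A + A = {-6, -5, -4, -2, -1, 2, 5, 6, 7, 8, 9, 11, 16, 18, 20}, so |A + A| = 15.
K = |A + A| / |A| = 15/5 = 3/1 ≈ 3.0000.
Reference: AP of size 5 gives K = 9/5 ≈ 1.8000; a fully generic set of size 5 gives K ≈ 3.0000.

|A| = 5, |A + A| = 15, K = 15/5 = 3/1.


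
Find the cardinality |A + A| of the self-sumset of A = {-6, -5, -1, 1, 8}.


A + A = {a + a' : a, a' ∈ A}; |A| = 5.
General bounds: 2|A| - 1 ≤ |A + A| ≤ |A|(|A|+1)/2, i.e. 9 ≤ |A + A| ≤ 15.
Lower bound 2|A|-1 is attained iff A is an arithmetic progression.
Enumerate sums a + a' for a ≤ a' (symmetric, so this suffices):
a = -6: -6+-6=-12, -6+-5=-11, -6+-1=-7, -6+1=-5, -6+8=2
a = -5: -5+-5=-10, -5+-1=-6, -5+1=-4, -5+8=3
a = -1: -1+-1=-2, -1+1=0, -1+8=7
a = 1: 1+1=2, 1+8=9
a = 8: 8+8=16
Distinct sums: {-12, -11, -10, -7, -6, -5, -4, -2, 0, 2, 3, 7, 9, 16}
|A + A| = 14

|A + A| = 14


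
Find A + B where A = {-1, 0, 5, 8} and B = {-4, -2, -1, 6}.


A + B = {a + b : a ∈ A, b ∈ B}.
Enumerate all |A|·|B| = 4·4 = 16 pairs (a, b) and collect distinct sums.
a = -1: -1+-4=-5, -1+-2=-3, -1+-1=-2, -1+6=5
a = 0: 0+-4=-4, 0+-2=-2, 0+-1=-1, 0+6=6
a = 5: 5+-4=1, 5+-2=3, 5+-1=4, 5+6=11
a = 8: 8+-4=4, 8+-2=6, 8+-1=7, 8+6=14
Collecting distinct sums: A + B = {-5, -4, -3, -2, -1, 1, 3, 4, 5, 6, 7, 11, 14}
|A + B| = 13

A + B = {-5, -4, -3, -2, -1, 1, 3, 4, 5, 6, 7, 11, 14}


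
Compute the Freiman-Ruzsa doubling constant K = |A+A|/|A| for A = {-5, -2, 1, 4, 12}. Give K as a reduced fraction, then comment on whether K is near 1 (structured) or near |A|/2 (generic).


|A| = 5.
Compute A + A by enumerating all 25 pairs.
A + A = {-10, -7, -4, -1, 2, 5, 7, 8, 10, 13, 16, 24}, so |A + A| = 12.
K = |A + A| / |A| = 12/5 (already in lowest terms) ≈ 2.4000.
Reference: AP of size 5 gives K = 9/5 ≈ 1.8000; a fully generic set of size 5 gives K ≈ 3.0000.

|A| = 5, |A + A| = 12, K = 12/5.


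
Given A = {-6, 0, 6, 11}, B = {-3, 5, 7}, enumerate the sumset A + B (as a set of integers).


A + B = {a + b : a ∈ A, b ∈ B}.
Enumerate all |A|·|B| = 4·3 = 12 pairs (a, b) and collect distinct sums.
a = -6: -6+-3=-9, -6+5=-1, -6+7=1
a = 0: 0+-3=-3, 0+5=5, 0+7=7
a = 6: 6+-3=3, 6+5=11, 6+7=13
a = 11: 11+-3=8, 11+5=16, 11+7=18
Collecting distinct sums: A + B = {-9, -3, -1, 1, 3, 5, 7, 8, 11, 13, 16, 18}
|A + B| = 12

A + B = {-9, -3, -1, 1, 3, 5, 7, 8, 11, 13, 16, 18}


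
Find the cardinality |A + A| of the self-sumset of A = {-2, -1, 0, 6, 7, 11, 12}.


A + A = {a + a' : a, a' ∈ A}; |A| = 7.
General bounds: 2|A| - 1 ≤ |A + A| ≤ |A|(|A|+1)/2, i.e. 13 ≤ |A + A| ≤ 28.
Lower bound 2|A|-1 is attained iff A is an arithmetic progression.
Enumerate sums a + a' for a ≤ a' (symmetric, so this suffices):
a = -2: -2+-2=-4, -2+-1=-3, -2+0=-2, -2+6=4, -2+7=5, -2+11=9, -2+12=10
a = -1: -1+-1=-2, -1+0=-1, -1+6=5, -1+7=6, -1+11=10, -1+12=11
a = 0: 0+0=0, 0+6=6, 0+7=7, 0+11=11, 0+12=12
a = 6: 6+6=12, 6+7=13, 6+11=17, 6+12=18
a = 7: 7+7=14, 7+11=18, 7+12=19
a = 11: 11+11=22, 11+12=23
a = 12: 12+12=24
Distinct sums: {-4, -3, -2, -1, 0, 4, 5, 6, 7, 9, 10, 11, 12, 13, 14, 17, 18, 19, 22, 23, 24}
|A + A| = 21

|A + A| = 21


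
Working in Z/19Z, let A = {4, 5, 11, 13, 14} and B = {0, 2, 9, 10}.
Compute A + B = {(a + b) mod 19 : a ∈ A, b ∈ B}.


Work in Z/19Z: reduce every sum a + b modulo 19.
Enumerate all 20 pairs:
a = 4: 4+0=4, 4+2=6, 4+9=13, 4+10=14
a = 5: 5+0=5, 5+2=7, 5+9=14, 5+10=15
a = 11: 11+0=11, 11+2=13, 11+9=1, 11+10=2
a = 13: 13+0=13, 13+2=15, 13+9=3, 13+10=4
a = 14: 14+0=14, 14+2=16, 14+9=4, 14+10=5
Distinct residues collected: {1, 2, 3, 4, 5, 6, 7, 11, 13, 14, 15, 16}
|A + B| = 12 (out of 19 total residues).

A + B = {1, 2, 3, 4, 5, 6, 7, 11, 13, 14, 15, 16}


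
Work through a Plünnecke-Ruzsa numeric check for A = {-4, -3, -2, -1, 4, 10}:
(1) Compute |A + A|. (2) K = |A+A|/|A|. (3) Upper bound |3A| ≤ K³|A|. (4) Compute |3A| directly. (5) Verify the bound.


|A| = 6.
Step 1: Compute A + A by enumerating all 36 pairs.
A + A = {-8, -7, -6, -5, -4, -3, -2, 0, 1, 2, 3, 6, 7, 8, 9, 14, 20}, so |A + A| = 17.
Step 2: Doubling constant K = |A + A|/|A| = 17/6 = 17/6 ≈ 2.8333.
Step 3: Plünnecke-Ruzsa gives |3A| ≤ K³·|A| = (2.8333)³ · 6 ≈ 136.4722.
Step 4: Compute 3A = A + A + A directly by enumerating all triples (a,b,c) ∈ A³; |3A| = 31.
Step 5: Check 31 ≤ 136.4722? Yes ✓.

K = 17/6, Plünnecke-Ruzsa bound K³|A| ≈ 136.4722, |3A| = 31, inequality holds.


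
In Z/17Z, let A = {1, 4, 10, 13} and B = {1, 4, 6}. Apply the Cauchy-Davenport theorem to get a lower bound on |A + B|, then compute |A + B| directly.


Cauchy-Davenport: |A + B| ≥ min(p, |A| + |B| - 1) for A, B nonempty in Z/pZ.
|A| = 4, |B| = 3, p = 17.
CD lower bound = min(17, 4 + 3 - 1) = min(17, 6) = 6.
Compute A + B mod 17 directly:
a = 1: 1+1=2, 1+4=5, 1+6=7
a = 4: 4+1=5, 4+4=8, 4+6=10
a = 10: 10+1=11, 10+4=14, 10+6=16
a = 13: 13+1=14, 13+4=0, 13+6=2
A + B = {0, 2, 5, 7, 8, 10, 11, 14, 16}, so |A + B| = 9.
Verify: 9 ≥ 6? Yes ✓.

CD lower bound = 6, actual |A + B| = 9.


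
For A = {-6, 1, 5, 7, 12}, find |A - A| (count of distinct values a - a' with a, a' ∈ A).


A - A = {a - a' : a, a' ∈ A}; |A| = 5.
Bounds: 2|A|-1 ≤ |A - A| ≤ |A|² - |A| + 1, i.e. 9 ≤ |A - A| ≤ 21.
Note: 0 ∈ A - A always (from a - a). The set is symmetric: if d ∈ A - A then -d ∈ A - A.
Enumerate nonzero differences d = a - a' with a > a' (then include -d):
Positive differences: {2, 4, 5, 6, 7, 11, 13, 18}
Full difference set: {0} ∪ (positive diffs) ∪ (negative diffs).
|A - A| = 1 + 2·8 = 17 (matches direct enumeration: 17).

|A - A| = 17


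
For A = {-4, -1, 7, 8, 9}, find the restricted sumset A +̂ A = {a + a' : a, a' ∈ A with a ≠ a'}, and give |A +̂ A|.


Restricted sumset: A +̂ A = {a + a' : a ∈ A, a' ∈ A, a ≠ a'}.
Equivalently, take A + A and drop any sum 2a that is achievable ONLY as a + a for a ∈ A (i.e. sums representable only with equal summands).
Enumerate pairs (a, a') with a < a' (symmetric, so each unordered pair gives one sum; this covers all a ≠ a'):
  -4 + -1 = -5
  -4 + 7 = 3
  -4 + 8 = 4
  -4 + 9 = 5
  -1 + 7 = 6
  -1 + 8 = 7
  -1 + 9 = 8
  7 + 8 = 15
  7 + 9 = 16
  8 + 9 = 17
Collected distinct sums: {-5, 3, 4, 5, 6, 7, 8, 15, 16, 17}
|A +̂ A| = 10
(Reference bound: |A +̂ A| ≥ 2|A| - 3 for |A| ≥ 2, with |A| = 5 giving ≥ 7.)

|A +̂ A| = 10


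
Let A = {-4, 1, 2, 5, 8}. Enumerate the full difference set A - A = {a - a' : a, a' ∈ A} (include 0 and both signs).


A - A = {a - a' : a, a' ∈ A}.
Compute a - a' for each ordered pair (a, a'):
a = -4: -4--4=0, -4-1=-5, -4-2=-6, -4-5=-9, -4-8=-12
a = 1: 1--4=5, 1-1=0, 1-2=-1, 1-5=-4, 1-8=-7
a = 2: 2--4=6, 2-1=1, 2-2=0, 2-5=-3, 2-8=-6
a = 5: 5--4=9, 5-1=4, 5-2=3, 5-5=0, 5-8=-3
a = 8: 8--4=12, 8-1=7, 8-2=6, 8-5=3, 8-8=0
Collecting distinct values (and noting 0 appears from a-a):
A - A = {-12, -9, -7, -6, -5, -4, -3, -1, 0, 1, 3, 4, 5, 6, 7, 9, 12}
|A - A| = 17

A - A = {-12, -9, -7, -6, -5, -4, -3, -1, 0, 1, 3, 4, 5, 6, 7, 9, 12}


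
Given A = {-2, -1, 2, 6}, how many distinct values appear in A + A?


A + A = {a + a' : a, a' ∈ A}; |A| = 4.
General bounds: 2|A| - 1 ≤ |A + A| ≤ |A|(|A|+1)/2, i.e. 7 ≤ |A + A| ≤ 10.
Lower bound 2|A|-1 is attained iff A is an arithmetic progression.
Enumerate sums a + a' for a ≤ a' (symmetric, so this suffices):
a = -2: -2+-2=-4, -2+-1=-3, -2+2=0, -2+6=4
a = -1: -1+-1=-2, -1+2=1, -1+6=5
a = 2: 2+2=4, 2+6=8
a = 6: 6+6=12
Distinct sums: {-4, -3, -2, 0, 1, 4, 5, 8, 12}
|A + A| = 9

|A + A| = 9


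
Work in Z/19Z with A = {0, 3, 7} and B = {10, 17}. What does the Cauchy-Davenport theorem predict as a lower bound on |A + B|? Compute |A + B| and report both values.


Cauchy-Davenport: |A + B| ≥ min(p, |A| + |B| - 1) for A, B nonempty in Z/pZ.
|A| = 3, |B| = 2, p = 19.
CD lower bound = min(19, 3 + 2 - 1) = min(19, 4) = 4.
Compute A + B mod 19 directly:
a = 0: 0+10=10, 0+17=17
a = 3: 3+10=13, 3+17=1
a = 7: 7+10=17, 7+17=5
A + B = {1, 5, 10, 13, 17}, so |A + B| = 5.
Verify: 5 ≥ 4? Yes ✓.

CD lower bound = 4, actual |A + B| = 5.


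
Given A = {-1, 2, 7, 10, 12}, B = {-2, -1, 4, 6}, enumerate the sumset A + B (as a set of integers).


A + B = {a + b : a ∈ A, b ∈ B}.
Enumerate all |A|·|B| = 5·4 = 20 pairs (a, b) and collect distinct sums.
a = -1: -1+-2=-3, -1+-1=-2, -1+4=3, -1+6=5
a = 2: 2+-2=0, 2+-1=1, 2+4=6, 2+6=8
a = 7: 7+-2=5, 7+-1=6, 7+4=11, 7+6=13
a = 10: 10+-2=8, 10+-1=9, 10+4=14, 10+6=16
a = 12: 12+-2=10, 12+-1=11, 12+4=16, 12+6=18
Collecting distinct sums: A + B = {-3, -2, 0, 1, 3, 5, 6, 8, 9, 10, 11, 13, 14, 16, 18}
|A + B| = 15

A + B = {-3, -2, 0, 1, 3, 5, 6, 8, 9, 10, 11, 13, 14, 16, 18}


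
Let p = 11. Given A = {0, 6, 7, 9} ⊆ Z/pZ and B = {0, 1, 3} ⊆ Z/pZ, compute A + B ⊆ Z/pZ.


Work in Z/11Z: reduce every sum a + b modulo 11.
Enumerate all 12 pairs:
a = 0: 0+0=0, 0+1=1, 0+3=3
a = 6: 6+0=6, 6+1=7, 6+3=9
a = 7: 7+0=7, 7+1=8, 7+3=10
a = 9: 9+0=9, 9+1=10, 9+3=1
Distinct residues collected: {0, 1, 3, 6, 7, 8, 9, 10}
|A + B| = 8 (out of 11 total residues).

A + B = {0, 1, 3, 6, 7, 8, 9, 10}


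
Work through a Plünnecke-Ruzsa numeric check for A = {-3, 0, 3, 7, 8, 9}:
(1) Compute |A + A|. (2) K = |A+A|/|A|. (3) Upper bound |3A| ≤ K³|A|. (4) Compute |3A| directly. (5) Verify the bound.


|A| = 6.
Step 1: Compute A + A by enumerating all 36 pairs.
A + A = {-6, -3, 0, 3, 4, 5, 6, 7, 8, 9, 10, 11, 12, 14, 15, 16, 17, 18}, so |A + A| = 18.
Step 2: Doubling constant K = |A + A|/|A| = 18/6 = 18/6 ≈ 3.0000.
Step 3: Plünnecke-Ruzsa gives |3A| ≤ K³·|A| = (3.0000)³ · 6 ≈ 162.0000.
Step 4: Compute 3A = A + A + A directly by enumerating all triples (a,b,c) ∈ A³; |3A| = 31.
Step 5: Check 31 ≤ 162.0000? Yes ✓.

K = 18/6, Plünnecke-Ruzsa bound K³|A| ≈ 162.0000, |3A| = 31, inequality holds.


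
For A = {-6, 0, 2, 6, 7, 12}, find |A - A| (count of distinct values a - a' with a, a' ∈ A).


A - A = {a - a' : a, a' ∈ A}; |A| = 6.
Bounds: 2|A|-1 ≤ |A - A| ≤ |A|² - |A| + 1, i.e. 11 ≤ |A - A| ≤ 31.
Note: 0 ∈ A - A always (from a - a). The set is symmetric: if d ∈ A - A then -d ∈ A - A.
Enumerate nonzero differences d = a - a' with a > a' (then include -d):
Positive differences: {1, 2, 4, 5, 6, 7, 8, 10, 12, 13, 18}
Full difference set: {0} ∪ (positive diffs) ∪ (negative diffs).
|A - A| = 1 + 2·11 = 23 (matches direct enumeration: 23).

|A - A| = 23


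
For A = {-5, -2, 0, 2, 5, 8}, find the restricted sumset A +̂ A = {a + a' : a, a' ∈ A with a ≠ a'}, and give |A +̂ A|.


Restricted sumset: A +̂ A = {a + a' : a ∈ A, a' ∈ A, a ≠ a'}.
Equivalently, take A + A and drop any sum 2a that is achievable ONLY as a + a for a ∈ A (i.e. sums representable only with equal summands).
Enumerate pairs (a, a') with a < a' (symmetric, so each unordered pair gives one sum; this covers all a ≠ a'):
  -5 + -2 = -7
  -5 + 0 = -5
  -5 + 2 = -3
  -5 + 5 = 0
  -5 + 8 = 3
  -2 + 0 = -2
  -2 + 2 = 0
  -2 + 5 = 3
  -2 + 8 = 6
  0 + 2 = 2
  0 + 5 = 5
  0 + 8 = 8
  2 + 5 = 7
  2 + 8 = 10
  5 + 8 = 13
Collected distinct sums: {-7, -5, -3, -2, 0, 2, 3, 5, 6, 7, 8, 10, 13}
|A +̂ A| = 13
(Reference bound: |A +̂ A| ≥ 2|A| - 3 for |A| ≥ 2, with |A| = 6 giving ≥ 9.)

|A +̂ A| = 13


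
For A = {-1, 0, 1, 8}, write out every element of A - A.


A - A = {a - a' : a, a' ∈ A}.
Compute a - a' for each ordered pair (a, a'):
a = -1: -1--1=0, -1-0=-1, -1-1=-2, -1-8=-9
a = 0: 0--1=1, 0-0=0, 0-1=-1, 0-8=-8
a = 1: 1--1=2, 1-0=1, 1-1=0, 1-8=-7
a = 8: 8--1=9, 8-0=8, 8-1=7, 8-8=0
Collecting distinct values (and noting 0 appears from a-a):
A - A = {-9, -8, -7, -2, -1, 0, 1, 2, 7, 8, 9}
|A - A| = 11

A - A = {-9, -8, -7, -2, -1, 0, 1, 2, 7, 8, 9}


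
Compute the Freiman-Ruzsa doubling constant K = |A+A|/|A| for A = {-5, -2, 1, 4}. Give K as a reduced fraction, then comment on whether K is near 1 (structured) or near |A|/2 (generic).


|A| = 4.
Compute A + A by enumerating all 16 pairs.
A + A = {-10, -7, -4, -1, 2, 5, 8}, so |A + A| = 7.
K = |A + A| / |A| = 7/4 (already in lowest terms) ≈ 1.7500.
Reference: AP of size 4 gives K = 7/4 ≈ 1.7500; a fully generic set of size 4 gives K ≈ 2.5000.

|A| = 4, |A + A| = 7, K = 7/4.


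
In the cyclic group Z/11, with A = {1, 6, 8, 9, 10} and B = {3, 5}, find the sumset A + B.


Work in Z/11Z: reduce every sum a + b modulo 11.
Enumerate all 10 pairs:
a = 1: 1+3=4, 1+5=6
a = 6: 6+3=9, 6+5=0
a = 8: 8+3=0, 8+5=2
a = 9: 9+3=1, 9+5=3
a = 10: 10+3=2, 10+5=4
Distinct residues collected: {0, 1, 2, 3, 4, 6, 9}
|A + B| = 7 (out of 11 total residues).

A + B = {0, 1, 2, 3, 4, 6, 9}


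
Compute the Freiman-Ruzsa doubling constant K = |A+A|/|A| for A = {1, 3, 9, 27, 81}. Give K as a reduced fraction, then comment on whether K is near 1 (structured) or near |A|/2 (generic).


|A| = 5.
Compute A + A by enumerating all 25 pairs.
A + A = {2, 4, 6, 10, 12, 18, 28, 30, 36, 54, 82, 84, 90, 108, 162}, so |A + A| = 15.
K = |A + A| / |A| = 15/5 = 3/1 ≈ 3.0000.
Reference: AP of size 5 gives K = 9/5 ≈ 1.8000; a fully generic set of size 5 gives K ≈ 3.0000.

|A| = 5, |A + A| = 15, K = 15/5 = 3/1.


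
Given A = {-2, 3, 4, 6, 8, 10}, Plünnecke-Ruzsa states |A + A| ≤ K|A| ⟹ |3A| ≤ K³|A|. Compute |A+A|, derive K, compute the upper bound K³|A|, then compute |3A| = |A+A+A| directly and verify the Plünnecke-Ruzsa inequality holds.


|A| = 6.
Step 1: Compute A + A by enumerating all 36 pairs.
A + A = {-4, 1, 2, 4, 6, 7, 8, 9, 10, 11, 12, 13, 14, 16, 18, 20}, so |A + A| = 16.
Step 2: Doubling constant K = |A + A|/|A| = 16/6 = 16/6 ≈ 2.6667.
Step 3: Plünnecke-Ruzsa gives |3A| ≤ K³·|A| = (2.6667)³ · 6 ≈ 113.7778.
Step 4: Compute 3A = A + A + A directly by enumerating all triples (a,b,c) ∈ A³; |3A| = 28.
Step 5: Check 28 ≤ 113.7778? Yes ✓.

K = 16/6, Plünnecke-Ruzsa bound K³|A| ≈ 113.7778, |3A| = 28, inequality holds.


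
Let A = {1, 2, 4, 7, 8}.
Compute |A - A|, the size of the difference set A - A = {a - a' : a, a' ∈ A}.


A - A = {a - a' : a, a' ∈ A}; |A| = 5.
Bounds: 2|A|-1 ≤ |A - A| ≤ |A|² - |A| + 1, i.e. 9 ≤ |A - A| ≤ 21.
Note: 0 ∈ A - A always (from a - a). The set is symmetric: if d ∈ A - A then -d ∈ A - A.
Enumerate nonzero differences d = a - a' with a > a' (then include -d):
Positive differences: {1, 2, 3, 4, 5, 6, 7}
Full difference set: {0} ∪ (positive diffs) ∪ (negative diffs).
|A - A| = 1 + 2·7 = 15 (matches direct enumeration: 15).

|A - A| = 15


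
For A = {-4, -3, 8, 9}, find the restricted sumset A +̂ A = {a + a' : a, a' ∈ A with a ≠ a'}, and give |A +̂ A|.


Restricted sumset: A +̂ A = {a + a' : a ∈ A, a' ∈ A, a ≠ a'}.
Equivalently, take A + A and drop any sum 2a that is achievable ONLY as a + a for a ∈ A (i.e. sums representable only with equal summands).
Enumerate pairs (a, a') with a < a' (symmetric, so each unordered pair gives one sum; this covers all a ≠ a'):
  -4 + -3 = -7
  -4 + 8 = 4
  -4 + 9 = 5
  -3 + 8 = 5
  -3 + 9 = 6
  8 + 9 = 17
Collected distinct sums: {-7, 4, 5, 6, 17}
|A +̂ A| = 5
(Reference bound: |A +̂ A| ≥ 2|A| - 3 for |A| ≥ 2, with |A| = 4 giving ≥ 5.)

|A +̂ A| = 5


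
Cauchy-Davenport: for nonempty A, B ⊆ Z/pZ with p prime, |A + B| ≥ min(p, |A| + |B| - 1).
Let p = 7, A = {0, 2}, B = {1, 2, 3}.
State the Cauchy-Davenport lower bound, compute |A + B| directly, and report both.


Cauchy-Davenport: |A + B| ≥ min(p, |A| + |B| - 1) for A, B nonempty in Z/pZ.
|A| = 2, |B| = 3, p = 7.
CD lower bound = min(7, 2 + 3 - 1) = min(7, 4) = 4.
Compute A + B mod 7 directly:
a = 0: 0+1=1, 0+2=2, 0+3=3
a = 2: 2+1=3, 2+2=4, 2+3=5
A + B = {1, 2, 3, 4, 5}, so |A + B| = 5.
Verify: 5 ≥ 4? Yes ✓.

CD lower bound = 4, actual |A + B| = 5.


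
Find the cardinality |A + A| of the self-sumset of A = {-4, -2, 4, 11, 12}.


A + A = {a + a' : a, a' ∈ A}; |A| = 5.
General bounds: 2|A| - 1 ≤ |A + A| ≤ |A|(|A|+1)/2, i.e. 9 ≤ |A + A| ≤ 15.
Lower bound 2|A|-1 is attained iff A is an arithmetic progression.
Enumerate sums a + a' for a ≤ a' (symmetric, so this suffices):
a = -4: -4+-4=-8, -4+-2=-6, -4+4=0, -4+11=7, -4+12=8
a = -2: -2+-2=-4, -2+4=2, -2+11=9, -2+12=10
a = 4: 4+4=8, 4+11=15, 4+12=16
a = 11: 11+11=22, 11+12=23
a = 12: 12+12=24
Distinct sums: {-8, -6, -4, 0, 2, 7, 8, 9, 10, 15, 16, 22, 23, 24}
|A + A| = 14

|A + A| = 14


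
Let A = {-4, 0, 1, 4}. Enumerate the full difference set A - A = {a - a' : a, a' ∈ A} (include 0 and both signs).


A - A = {a - a' : a, a' ∈ A}.
Compute a - a' for each ordered pair (a, a'):
a = -4: -4--4=0, -4-0=-4, -4-1=-5, -4-4=-8
a = 0: 0--4=4, 0-0=0, 0-1=-1, 0-4=-4
a = 1: 1--4=5, 1-0=1, 1-1=0, 1-4=-3
a = 4: 4--4=8, 4-0=4, 4-1=3, 4-4=0
Collecting distinct values (and noting 0 appears from a-a):
A - A = {-8, -5, -4, -3, -1, 0, 1, 3, 4, 5, 8}
|A - A| = 11

A - A = {-8, -5, -4, -3, -1, 0, 1, 3, 4, 5, 8}


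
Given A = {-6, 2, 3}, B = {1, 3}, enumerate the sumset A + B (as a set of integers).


A + B = {a + b : a ∈ A, b ∈ B}.
Enumerate all |A|·|B| = 3·2 = 6 pairs (a, b) and collect distinct sums.
a = -6: -6+1=-5, -6+3=-3
a = 2: 2+1=3, 2+3=5
a = 3: 3+1=4, 3+3=6
Collecting distinct sums: A + B = {-5, -3, 3, 4, 5, 6}
|A + B| = 6

A + B = {-5, -3, 3, 4, 5, 6}


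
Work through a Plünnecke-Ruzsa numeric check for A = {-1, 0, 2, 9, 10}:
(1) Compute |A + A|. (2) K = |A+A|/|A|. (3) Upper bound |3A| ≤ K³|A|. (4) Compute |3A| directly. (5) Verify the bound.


|A| = 5.
Step 1: Compute A + A by enumerating all 25 pairs.
A + A = {-2, -1, 0, 1, 2, 4, 8, 9, 10, 11, 12, 18, 19, 20}, so |A + A| = 14.
Step 2: Doubling constant K = |A + A|/|A| = 14/5 = 14/5 ≈ 2.8000.
Step 3: Plünnecke-Ruzsa gives |3A| ≤ K³·|A| = (2.8000)³ · 5 ≈ 109.7600.
Step 4: Compute 3A = A + A + A directly by enumerating all triples (a,b,c) ∈ A³; |3A| = 27.
Step 5: Check 27 ≤ 109.7600? Yes ✓.

K = 14/5, Plünnecke-Ruzsa bound K³|A| ≈ 109.7600, |3A| = 27, inequality holds.
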